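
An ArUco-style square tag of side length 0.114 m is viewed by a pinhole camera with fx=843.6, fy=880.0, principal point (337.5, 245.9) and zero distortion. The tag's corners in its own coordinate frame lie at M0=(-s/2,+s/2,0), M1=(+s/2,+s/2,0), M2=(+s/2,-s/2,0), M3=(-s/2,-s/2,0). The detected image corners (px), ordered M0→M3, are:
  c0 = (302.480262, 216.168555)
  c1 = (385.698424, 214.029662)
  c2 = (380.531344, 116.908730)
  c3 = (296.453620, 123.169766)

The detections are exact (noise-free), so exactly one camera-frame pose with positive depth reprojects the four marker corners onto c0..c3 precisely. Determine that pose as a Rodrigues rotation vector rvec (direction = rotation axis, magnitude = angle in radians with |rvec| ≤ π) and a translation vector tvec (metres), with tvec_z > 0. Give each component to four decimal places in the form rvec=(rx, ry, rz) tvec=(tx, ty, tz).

Intrinsics K: fx=843.6, fy=880.0, cx=337.5, cy=245.9
Marker side s = 0.114 m; corners in marker frame (Z=0):
  M0 = (-0.0570, +0.0570, 0)
  M1 = (+0.0570, +0.0570, 0)
  M2 = (+0.0570, -0.0570, 0)
  M3 = (-0.0570, -0.0570, 0)
Detected image corners:
  c0 = (302.480262, 216.168555) px
  c1 = (385.698424, 214.029662) px
  c2 = (380.531344, 116.908730) px
  c3 = (296.453620, 123.169766) px
Planar DLT: solve 8×8 A·h = b for H (H[2,2]=1):
  H  [+605.64574 +88.50987 +340.41462]
  H  [-99.61021 +852.78411 +167.92634]
  H  [-0.37529 +0.11525 +1.00000]
B = K⁻¹H; ‖b₁‖=0.945761, ‖b₂‖=0.945761; λ = 2/(‖b₁‖+‖b₂‖) = 1.057350, sign → tz>0 ⇒ λ=+1.057350
r₁ = λ·B[:,0] = (+0.91786,-0.00880,-0.39681); r₂ = λ·B[:,1] = (+0.06218,+0.99060,+0.12186)
r₃ = r₁×r₂ = (+0.39201,-0.13653,+0.90977); SVD([r₁ r₂ r₃]) → R = UVᵀ:
  R  [+0.91786 +0.06218 +0.39201]
  R  [-0.00880 +0.99060 -0.13653]
  R  [-0.39681 +0.12186 +0.90977]
t = (+0.00365, -0.09369, +1.05735) m
tr R = 2.818228; θ = arccos((tr R − 1)/2) = 0.429644 rad = 24.617°
axis k = ((R−Rᵀ)₃₂, (R−Rᵀ)₁₃, (R−Rᵀ)₂₁) / (2 sinθ) = (+0.310152, +0.946861, -0.085208)
rvec = θ·k = (+0.133255, +0.406813, -0.036609)

rvec=(0.1333, 0.4068, -0.0366) tvec=(0.0037, -0.0937, 1.0573)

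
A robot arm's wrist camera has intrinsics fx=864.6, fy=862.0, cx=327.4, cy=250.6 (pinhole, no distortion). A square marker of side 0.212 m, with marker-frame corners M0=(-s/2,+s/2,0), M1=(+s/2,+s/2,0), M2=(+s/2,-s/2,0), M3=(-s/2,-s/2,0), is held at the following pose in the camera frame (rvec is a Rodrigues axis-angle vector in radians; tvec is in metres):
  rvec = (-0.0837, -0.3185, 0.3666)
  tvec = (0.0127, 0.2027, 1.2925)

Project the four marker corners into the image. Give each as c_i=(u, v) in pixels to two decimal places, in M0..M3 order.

c0=(246.30, 432.16) c1=(373.99, 474.57) c2=(419.41, 342.56) c3=(296.83, 294.74)

Intrinsics K: fx=864.6, fy=862.0, cx=327.4, cy=250.6
Marker side s = 0.212 m; corners in marker frame (Z=0):
  M0 = (-0.1060, +0.1060, 0)
  M1 = (+0.1060, +0.1060, 0)
  M2 = (+0.1060, -0.1060, 0)
  M3 = (-0.1060, -0.1060, 0)
rvec = (-0.0837, -0.3185, 0.3666), |rvec| = θ = 0.49279 rad = 28.235°
Rodrigues: sinθ=0.47309, 1−cosθ=0.11898; R = I + sinθ·[k]× + (1−cosθ)·[k]×²:
    [+0.88445 -0.33888 -0.32080]
    [+0.36500 +0.93072 +0.02314]
    [+0.29073 -0.13756 +0.94686]
t = (0.0127, 0.2027, 1.2925) m
M0: Pc = R·M0+t = (-0.11697, +0.26267, +1.24710); u = 864.6·(-0.11697)/1.24710 + 327.4 = 246.3042, v = 862.0·(+0.26267)/1.24710 + 250.6 = 432.1554
M1: Pc = R·M1+t = (+0.07053, +0.34005, +1.30874); u = 864.6·(+0.07053)/1.30874 + 327.4 = 373.9949, v = 862.0·(+0.34005)/1.30874 + 250.6 = 474.5719
M2: Pc = R·M2+t = (+0.14237, +0.14273, +1.33790); u = 864.6·(+0.14237)/1.33790 + 327.4 = 419.4066, v = 862.0·(+0.14273)/1.33790 + 250.6 = 342.5627
M3: Pc = R·M3+t = (-0.04513, +0.06535, +1.27626); u = 864.6·(-0.04513)/1.27626 + 327.4 = 296.8267, v = 862.0·(+0.06535)/1.27626 + 250.6 = 294.7403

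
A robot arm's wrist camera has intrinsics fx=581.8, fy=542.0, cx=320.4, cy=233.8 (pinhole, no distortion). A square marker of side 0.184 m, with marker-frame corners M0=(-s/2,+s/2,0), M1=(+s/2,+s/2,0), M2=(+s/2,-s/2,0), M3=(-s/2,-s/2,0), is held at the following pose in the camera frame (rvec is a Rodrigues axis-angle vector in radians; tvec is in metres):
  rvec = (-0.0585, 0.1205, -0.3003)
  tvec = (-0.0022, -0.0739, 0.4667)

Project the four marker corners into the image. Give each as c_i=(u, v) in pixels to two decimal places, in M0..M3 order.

c0=(242.86, 281.43) c1=(465.10, 217.38) c2=(393.47, 12.71) c3=(180.59, 83.46)

Intrinsics K: fx=581.8, fy=542.0, cx=320.4, cy=233.8
Marker side s = 0.184 m; corners in marker frame (Z=0):
  M0 = (-0.0920, +0.0920, 0)
  M1 = (+0.0920, +0.0920, 0)
  M2 = (+0.0920, -0.0920, 0)
  M3 = (-0.0920, -0.0920, 0)
rvec = (-0.0585, 0.1205, -0.3003), |rvec| = θ = 0.32882 rad = 18.840°
Rodrigues: sinθ=0.32293, 1−cosθ=0.05358; R = I + sinθ·[k]× + (1−cosθ)·[k]×²:
    [+0.94812 +0.29142 +0.12705]
    [-0.29841 +0.95362 +0.03952]
    [-0.10964 -0.07538 +0.99111]
t = (-0.0022, -0.0739, 0.4667) m
M0: Pc = R·M0+t = (-0.06262, +0.04129, +0.46985); u = 581.8·(-0.06262)/0.46985 + 320.4 = 242.8649, v = 542.0·(+0.04129)/0.46985 + 233.8 = 281.4266
M1: Pc = R·M1+t = (+0.11184, -0.01362, +0.44968); u = 581.8·(+0.11184)/0.44968 + 320.4 = 465.0976, v = 542.0·(-0.01362)/0.44968 + 233.8 = 217.3827
M2: Pc = R·M2+t = (+0.05822, -0.18909, +0.46355); u = 581.8·(+0.05822)/0.46355 + 320.4 = 393.4668, v = 542.0·(-0.18909)/0.46355 + 233.8 = 12.7121
M3: Pc = R·M3+t = (-0.11624, -0.13418, +0.48372); u = 581.8·(-0.11624)/0.48372 + 320.4 = 180.5937, v = 542.0·(-0.13418)/0.48372 + 233.8 = 83.4550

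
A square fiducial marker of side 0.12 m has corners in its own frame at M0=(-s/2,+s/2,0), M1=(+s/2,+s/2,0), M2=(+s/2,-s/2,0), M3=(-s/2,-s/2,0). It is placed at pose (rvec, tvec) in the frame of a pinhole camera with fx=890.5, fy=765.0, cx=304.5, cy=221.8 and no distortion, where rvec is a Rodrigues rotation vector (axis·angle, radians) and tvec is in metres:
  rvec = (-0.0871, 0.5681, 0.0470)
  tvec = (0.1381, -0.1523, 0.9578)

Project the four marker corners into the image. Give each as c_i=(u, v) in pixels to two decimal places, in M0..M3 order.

Intrinsics K: fx=890.5, fy=765.0, cx=304.5, cy=221.8
Marker side s = 0.12 m; corners in marker frame (Z=0):
  M0 = (-0.0600, +0.0600, 0)
  M1 = (+0.0600, +0.0600, 0)
  M2 = (+0.0600, -0.0600, 0)
  M3 = (-0.0600, -0.0600, 0)
rvec = (-0.0871, 0.5681, 0.0470), |rvec| = θ = 0.57666 rad = 33.040°
Rodrigues: sinθ=0.54522, 1−cosθ=0.16171; R = I + sinθ·[k]× + (1−cosθ)·[k]×²:
    [+0.84198 -0.06850 +0.53514]
    [+0.02038 +0.99524 +0.09534]
    [-0.53912 -0.06937 +0.83936]
t = (0.1381, -0.1523, 0.9578) m
M0: Pc = R·M0+t = (+0.08347, -0.09381, +0.98599); u = 890.5·(+0.08347)/0.98599 + 304.5 = 379.8876, v = 765.0·(-0.09381)/0.98599 + 221.8 = 149.0166
M1: Pc = R·M1+t = (+0.18451, -0.09136, +0.92129); u = 890.5·(+0.18451)/0.92129 + 304.5 = 482.8422, v = 765.0·(-0.09136)/0.92129 + 221.8 = 145.9359
M2: Pc = R·M2+t = (+0.19273, -0.21079, +0.92961); u = 890.5·(+0.19273)/0.92961 + 304.5 = 489.1195, v = 765.0·(-0.21079)/0.92961 + 221.8 = 48.3350
M3: Pc = R·M3+t = (+0.09169, -0.21324, +0.99431); u = 890.5·(+0.09169)/0.99431 + 304.5 = 386.6184, v = 765.0·(-0.21324)/0.99431 + 221.8 = 57.7403

c0=(379.89, 149.02) c1=(482.84, 145.94) c2=(489.12, 48.33) c3=(386.62, 57.74)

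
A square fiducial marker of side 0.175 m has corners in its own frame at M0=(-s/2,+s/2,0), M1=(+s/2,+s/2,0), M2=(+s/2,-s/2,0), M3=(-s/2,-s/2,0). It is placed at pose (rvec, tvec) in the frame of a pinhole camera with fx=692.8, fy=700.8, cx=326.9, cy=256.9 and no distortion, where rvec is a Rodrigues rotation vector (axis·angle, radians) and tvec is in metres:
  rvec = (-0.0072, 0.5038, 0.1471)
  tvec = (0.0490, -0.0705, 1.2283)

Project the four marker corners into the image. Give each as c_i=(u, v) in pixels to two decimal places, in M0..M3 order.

c0=(305.58, 259.07) c1=(392.34, 273.53) c2=(407.19, 171.08) c3=(319.10, 163.37)

Intrinsics K: fx=692.8, fy=700.8, cx=326.9, cy=256.9
Marker side s = 0.175 m; corners in marker frame (Z=0):
  M0 = (-0.0875, +0.0875, 0)
  M1 = (+0.0875, +0.0875, 0)
  M2 = (+0.0875, -0.0875, 0)
  M3 = (-0.0875, -0.0875, 0)
rvec = (-0.0072, 0.5038, 0.1471), |rvec| = θ = 0.52489 rad = 30.074°
Rodrigues: sinθ=0.50111, 1−cosθ=0.13462; R = I + sinθ·[k]× + (1−cosθ)·[k]×²:
    [+0.86541 -0.14221 +0.48047]
    [+0.13867 +0.98940 +0.04309]
    [-0.48150 +0.02934 +0.87595]
t = (0.0490, -0.0705, 1.2283) m
M0: Pc = R·M0+t = (-0.03917, +0.00394, +1.27300); u = 692.8·(-0.03917)/1.27300 + 326.9 = 305.5845, v = 700.8·(+0.00394)/1.27300 + 256.9 = 259.0687
M1: Pc = R·M1+t = (+0.11228, +0.02821, +1.18874); u = 692.8·(+0.11228)/1.18874 + 326.9 = 392.3371, v = 700.8·(+0.02821)/1.18874 + 256.9 = 273.5283
M2: Pc = R·M2+t = (+0.13717, -0.14494, +1.18360); u = 692.8·(+0.13717)/1.18360 + 326.9 = 407.1880, v = 700.8·(-0.14494)/1.18360 + 256.9 = 171.0827
M3: Pc = R·M3+t = (-0.01428, -0.16921, +1.26786); u = 692.8·(-0.01428)/1.26786 + 326.9 = 319.0971, v = 700.8·(-0.16921)/1.26786 + 256.9 = 163.3731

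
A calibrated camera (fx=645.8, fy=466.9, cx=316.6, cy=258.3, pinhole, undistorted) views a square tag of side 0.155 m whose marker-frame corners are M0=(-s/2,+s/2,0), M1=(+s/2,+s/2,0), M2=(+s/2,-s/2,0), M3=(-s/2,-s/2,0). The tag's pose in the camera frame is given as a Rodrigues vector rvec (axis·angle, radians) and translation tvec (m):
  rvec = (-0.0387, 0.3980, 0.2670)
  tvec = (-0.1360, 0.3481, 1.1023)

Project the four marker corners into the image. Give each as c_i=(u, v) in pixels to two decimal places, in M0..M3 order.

Intrinsics K: fx=645.8, fy=466.9, cx=316.6, cy=258.3
Marker side s = 0.155 m; corners in marker frame (Z=0):
  M0 = (-0.0775, +0.0775, 0)
  M1 = (+0.0775, +0.0775, 0)
  M2 = (+0.0775, -0.0775, 0)
  M3 = (-0.0775, -0.0775, 0)
rvec = (-0.0387, 0.3980, 0.2670), |rvec| = θ = 0.48082 rad = 27.549°
Rodrigues: sinθ=0.46251, 1−cosθ=0.11339; R = I + sinθ·[k]× + (1−cosθ)·[k]×²:
    [+0.88735 -0.26438 +0.37777]
    [+0.24928 +0.96430 +0.08934]
    [-0.38791 +0.01489 +0.92158]
t = (-0.1360, 0.3481, 1.1023) m
M0: Pc = R·M0+t = (-0.22526, +0.40351, +1.13352); u = 645.8·(-0.22526)/1.13352 + 316.6 = 188.2627, v = 466.9·(+0.40351)/1.13352 + 258.3 = 424.5092
M1: Pc = R·M1+t = (-0.08772, +0.44215, +1.07339); u = 645.8·(-0.08772)/1.07339 + 316.6 = 263.8236, v = 466.9·(+0.44215)/1.07339 + 258.3 = 450.6259
M2: Pc = R·M2+t = (-0.04674, +0.29269, +1.07108); u = 645.8·(-0.04674)/1.07108 + 316.6 = 288.4181, v = 466.9·(+0.29269)/1.07108 + 258.3 = 385.8857
M3: Pc = R·M3+t = (-0.18428, +0.25405, +1.13121); u = 645.8·(-0.18428)/1.13121 + 316.6 = 211.3958, v = 466.9·(+0.25405)/1.13121 + 258.3 = 363.1567

c0=(188.26, 424.51) c1=(263.82, 450.63) c2=(288.42, 385.89) c3=(211.40, 363.16)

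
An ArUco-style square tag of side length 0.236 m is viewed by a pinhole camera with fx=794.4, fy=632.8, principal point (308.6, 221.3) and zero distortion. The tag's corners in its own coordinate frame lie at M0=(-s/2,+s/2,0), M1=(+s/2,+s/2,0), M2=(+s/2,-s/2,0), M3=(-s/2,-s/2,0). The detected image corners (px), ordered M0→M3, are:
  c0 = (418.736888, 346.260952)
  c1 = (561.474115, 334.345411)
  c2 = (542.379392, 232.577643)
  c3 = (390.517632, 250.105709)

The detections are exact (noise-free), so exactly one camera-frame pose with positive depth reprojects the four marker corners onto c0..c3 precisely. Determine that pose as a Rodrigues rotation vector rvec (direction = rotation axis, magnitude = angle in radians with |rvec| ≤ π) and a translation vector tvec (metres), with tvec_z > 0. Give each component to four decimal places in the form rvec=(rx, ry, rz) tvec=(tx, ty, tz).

rvec=(0.4189, 0.2199, -0.2078) tvec=(0.2726, 0.1451, 1.2859)

Intrinsics K: fx=794.4, fy=632.8, cx=308.6, cy=221.3
Marker side s = 0.236 m; corners in marker frame (Z=0):
  M0 = (-0.1180, +0.1180, 0)
  M1 = (+0.1180, +0.1180, 0)
  M2 = (+0.1180, -0.1180, 0)
  M3 = (-0.1180, -0.1180, 0)
Detected image corners:
  c0 = (418.736888, 346.260952) px
  c1 = (561.474115, 334.345411) px
  c2 = (542.379392, 232.577643) px
  c3 = (390.517632, 250.105709) px
Planar DLT: solve 8×8 A·h = b for H (H[2,2]=1):
  H  [+529.46441 +241.32766 +476.97910]
  H  [-119.13508 +504.56919 +292.71005]
  H  [-0.19657 +0.29405 +1.00000]
B = K⁻¹H; ‖b₁‖=0.777665, ‖b₂‖=0.777665; λ = 2/(‖b₁‖+‖b₂‖) = 1.285900, sign → tz>0 ⇒ λ=+1.285900
r₁ = λ·B[:,0] = (+0.95524,-0.15369,-0.25277); r₂ = λ·B[:,1] = (+0.24375,+0.89309,+0.37812)
r₃ = r₁×r₂ = (+0.16763,-0.42281,+0.89058); SVD([r₁ r₂ r₃]) → R = UVᵀ:
  R  [+0.95524 +0.24375 +0.16763]
  R  [-0.15369 +0.89309 -0.42281]
  R  [-0.25277 +0.37812 +0.89058]
t = (+0.27256, +0.14511, +1.28590) m
tr R = 2.738911; θ = arccos((tr R − 1)/2) = 0.516697 rad = 29.605°
axis k = ((R−Rᵀ)₃₂, (R−Rᵀ)₁₃, (R−Rᵀ)₂₁) / (2 sinθ) = (+0.810639, +0.425499, -0.402263)
rvec = θ·k = (+0.418855, +0.219854, -0.207848)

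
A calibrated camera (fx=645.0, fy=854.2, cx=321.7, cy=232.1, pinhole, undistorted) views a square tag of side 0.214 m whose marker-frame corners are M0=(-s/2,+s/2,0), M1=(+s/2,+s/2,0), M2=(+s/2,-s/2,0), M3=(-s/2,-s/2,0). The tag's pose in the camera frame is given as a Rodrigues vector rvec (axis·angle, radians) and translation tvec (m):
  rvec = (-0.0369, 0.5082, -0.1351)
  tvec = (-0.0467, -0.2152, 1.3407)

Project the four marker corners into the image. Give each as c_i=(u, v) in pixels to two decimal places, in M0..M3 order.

c0=(262.82, 173.85) c1=(351.22, 149.46) c2=(338.13, 10.75) c3=(251.63, 45.11)

Intrinsics K: fx=645.0, fy=854.2, cx=321.7, cy=232.1
Marker side s = 0.214 m; corners in marker frame (Z=0):
  M0 = (-0.1070, +0.1070, 0)
  M1 = (+0.1070, +0.1070, 0)
  M2 = (+0.1070, -0.1070, 0)
  M3 = (-0.1070, -0.1070, 0)
rvec = (-0.0369, 0.5082, -0.1351), |rvec| = θ = 0.52714 rad = 30.203°
Rodrigues: sinθ=0.50307, 1−cosθ=0.13575; R = I + sinθ·[k]× + (1−cosθ)·[k]×²:
    [+0.86491 +0.11977 +0.48742]
    [-0.13809 +0.99042 +0.00167]
    [-0.48255 -0.06876 +0.87316]
t = (-0.0467, -0.2152, 1.3407) m
M0: Pc = R·M0+t = (-0.12643, -0.09445, +1.38498); u = 645.0·(-0.12643)/1.38498 + 321.7 = 262.8198, v = 854.2·(-0.09445)/1.38498 + 232.1 = 173.8471
M1: Pc = R·M1+t = (+0.05866, -0.12400, +1.28171); u = 645.0·(+0.05866)/1.28171 + 321.7 = 351.2201, v = 854.2·(-0.12400)/1.28171 + 232.1 = 149.4591
M2: Pc = R·M2+t = (+0.03303, -0.33595, +1.29642); u = 645.0·(+0.03303)/1.29642 + 321.7 = 338.1334, v = 854.2·(-0.33595)/1.29642 + 232.1 = 10.7458
M3: Pc = R·M3+t = (-0.15206, -0.30640, +1.39969); u = 645.0·(-0.15206)/1.39969 + 321.7 = 251.6279, v = 854.2·(-0.30640)/1.39969 + 232.1 = 45.1114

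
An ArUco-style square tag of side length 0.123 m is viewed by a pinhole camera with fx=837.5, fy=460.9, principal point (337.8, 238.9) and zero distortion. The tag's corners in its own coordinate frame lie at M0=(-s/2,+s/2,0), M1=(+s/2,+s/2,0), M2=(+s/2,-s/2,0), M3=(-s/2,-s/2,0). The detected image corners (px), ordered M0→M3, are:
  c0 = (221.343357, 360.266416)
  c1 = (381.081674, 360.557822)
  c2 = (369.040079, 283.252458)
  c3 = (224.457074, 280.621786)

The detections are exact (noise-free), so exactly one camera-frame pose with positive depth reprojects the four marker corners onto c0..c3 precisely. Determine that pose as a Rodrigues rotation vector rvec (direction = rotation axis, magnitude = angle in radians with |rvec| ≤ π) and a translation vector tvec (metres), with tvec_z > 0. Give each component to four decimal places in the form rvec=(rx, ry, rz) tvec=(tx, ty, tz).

Intrinsics K: fx=837.5, fy=460.9, cx=337.8, cy=238.9
Marker side s = 0.123 m; corners in marker frame (Z=0):
  M0 = (-0.0615, +0.0615, 0)
  M1 = (+0.0615, +0.0615, 0)
  M2 = (+0.0615, -0.0615, 0)
  M3 = (-0.0615, -0.0615, 0)
Detected image corners:
  c0 = (221.343357, 360.266416) px
  c1 = (381.081674, 360.557822) px
  c2 = (369.040079, 283.252458) px
  c3 = (224.457074, 280.621786) px
Planar DLT: solve 8×8 A·h = b for H (H[2,2]=1):
  H  [+1310.98934 -207.09419 +300.07350]
  H  [+95.08028 +375.35561 +319.21392]
  H  [+0.25757 -0.81732 +1.00000]
B = K⁻¹H; ‖b₁‖=1.485779, ‖b₂‖=1.485779; λ = 2/(‖b₁‖+‖b₂‖) = 0.673047, sign → tz>0 ⇒ λ=+0.673047
r₁ = λ·B[:,0] = (+0.98364,+0.04899,+0.17335); r₂ = λ·B[:,1] = (+0.05545,+0.83326,-0.55009)
r₃ = r₁×r₂ = (-0.17140,+0.55071,+0.81691); SVD([r₁ r₂ r₃]) → R = UVᵀ:
  R  [+0.98364 +0.05545 -0.17140]
  R  [+0.04899 +0.83326 +0.55071]
  R  [+0.17335 -0.55009 +0.81691]
t = (-0.03032, +0.11728, +0.67305) m
tr R = 2.633812; θ = arccos((tr R − 1)/2) = 0.614770 rad = 35.224°
axis k = ((R−Rᵀ)₃₂, (R−Rᵀ)₁₃, (R−Rᵀ)₂₁) / (2 sinθ) = (-0.954279, -0.298865, -0.005599)
rvec = θ·k = (-0.586662, -0.183733, -0.003442)

rvec=(-0.5867, -0.1837, -0.0034) tvec=(-0.0303, 0.1173, 0.6730)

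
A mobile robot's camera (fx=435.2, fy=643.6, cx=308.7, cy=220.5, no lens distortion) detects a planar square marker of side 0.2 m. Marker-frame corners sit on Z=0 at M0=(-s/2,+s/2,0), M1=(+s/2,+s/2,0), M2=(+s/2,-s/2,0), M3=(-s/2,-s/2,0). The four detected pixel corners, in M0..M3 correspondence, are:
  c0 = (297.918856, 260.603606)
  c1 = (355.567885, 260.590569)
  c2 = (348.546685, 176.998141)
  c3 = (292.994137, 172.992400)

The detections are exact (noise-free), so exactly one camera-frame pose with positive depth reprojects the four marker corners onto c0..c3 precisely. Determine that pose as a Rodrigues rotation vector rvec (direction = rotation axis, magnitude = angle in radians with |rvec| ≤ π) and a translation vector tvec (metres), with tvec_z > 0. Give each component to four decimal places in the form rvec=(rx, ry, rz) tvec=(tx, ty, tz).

Intrinsics K: fx=435.2, fy=643.6, cx=308.7, cy=220.5
Marker side s = 0.2 m; corners in marker frame (Z=0):
  M0 = (-0.1000, +0.1000, 0)
  M1 = (+0.1000, +0.1000, 0)
  M2 = (+0.1000, -0.1000, 0)
  M3 = (-0.1000, -0.1000, 0)
Detected image corners:
  c0 = (297.918856, 260.603606) px
  c1 = (355.567885, 260.590569) px
  c2 = (348.546685, 176.998141) px
  c3 = (292.994137, 172.992400) px
Planar DLT: solve 8×8 A·h = b for H (H[2,2]=1):
  H  [+360.48053 -38.15661 +324.37224]
  H  [+62.38713 +381.92479 +216.91919]
  H  [+0.23965 -0.21049 +1.00000]
B = K⁻¹H; ‖b₁‖=0.700741, ‖b₂‖=0.700741; λ = 2/(‖b₁‖+‖b₂‖) = 1.427060, sign → tz>0 ⇒ λ=+1.427060
r₁ = λ·B[:,0] = (+0.93947,+0.02116,+0.34199); r₂ = λ·B[:,1] = (+0.08795,+0.94976,-0.30038)
r₃ = r₁×r₂ = (-0.33116,+0.31227,+0.89040); SVD([r₁ r₂ r₃]) → R = UVᵀ:
  R  [+0.93947 +0.08795 -0.33116]
  R  [+0.02116 +0.94976 +0.31227]
  R  [+0.34199 -0.30038 +0.89040]
t = (+0.05139, -0.00794, +1.42706) m
tr R = 2.779624; θ = arccos((tr R − 1)/2) = 0.473863 rad = 27.150°
axis k = ((R−Rᵀ)₃₂, (R−Rᵀ)₁₃, (R−Rᵀ)₂₁) / (2 sinθ) = (-0.671287, -0.737576, -0.073176)
rvec = θ·k = (-0.318098, -0.349510, -0.034675)

rvec=(-0.3181, -0.3495, -0.0347) tvec=(0.0514, -0.0079, 1.4271)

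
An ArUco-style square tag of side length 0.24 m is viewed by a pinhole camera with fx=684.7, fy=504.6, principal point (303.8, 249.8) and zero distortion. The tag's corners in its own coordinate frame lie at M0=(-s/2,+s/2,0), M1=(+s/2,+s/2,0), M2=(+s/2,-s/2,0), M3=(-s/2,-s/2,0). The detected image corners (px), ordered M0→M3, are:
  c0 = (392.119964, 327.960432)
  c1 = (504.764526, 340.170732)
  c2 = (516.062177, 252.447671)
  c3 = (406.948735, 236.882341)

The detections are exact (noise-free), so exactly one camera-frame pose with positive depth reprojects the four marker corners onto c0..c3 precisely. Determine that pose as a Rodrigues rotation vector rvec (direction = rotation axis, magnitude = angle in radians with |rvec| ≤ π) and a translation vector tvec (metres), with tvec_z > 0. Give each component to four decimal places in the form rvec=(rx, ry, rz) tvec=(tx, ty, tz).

Intrinsics K: fx=684.7, fy=504.6, cx=303.8, cy=249.8
Marker side s = 0.24 m; corners in marker frame (Z=0):
  M0 = (-0.1200, +0.1200, 0)
  M1 = (+0.1200, +0.1200, 0)
  M2 = (+0.1200, -0.1200, 0)
  M3 = (-0.1200, -0.1200, 0)
Detected image corners:
  c0 = (392.119964, 327.960432) px
  c1 = (504.764526, 340.170732) px
  c2 = (516.062177, 252.447671) px
  c3 = (406.948735, 236.882341) px
Planar DLT: solve 8×8 A·h = b for H (H[2,2]=1):
  H  [+540.97090 -105.33289 +456.21805]
  H  [+108.25150 +339.88462 +288.90817]
  H  [+0.17380 -0.11222 +1.00000]
B = K⁻¹H; ‖b₁‖=0.745012, ‖b₂‖=0.745012; λ = 2/(‖b₁‖+‖b₂‖) = 1.342261, sign → tz>0 ⇒ λ=+1.342261
r₁ = λ·B[:,0] = (+0.95699,+0.17247,+0.23328); r₂ = λ·B[:,1] = (-0.13966,+0.97868,-0.15063)
r₃ = r₁×r₂ = (-0.25429,+0.11157,+0.96067); SVD([r₁ r₂ r₃]) → R = UVᵀ:
  R  [+0.95699 -0.13966 -0.25429]
  R  [+0.17247 +0.97868 +0.11157]
  R  [+0.23328 -0.15063 +0.96067]
t = (+0.29879, +0.10403, +1.34226) m
tr R = 2.896340; θ = arccos((tr R − 1)/2) = 0.323370 rad = 18.528°
axis k = ((R−Rᵀ)₃₂, (R−Rᵀ)₁₃, (R−Rᵀ)₂₁) / (2 sinθ) = (-0.412561, -0.767193, +0.491130)
rvec = θ·k = (-0.133410, -0.248087, +0.158817)

rvec=(-0.1334, -0.2481, 0.1588) tvec=(0.2988, 0.1040, 1.3423)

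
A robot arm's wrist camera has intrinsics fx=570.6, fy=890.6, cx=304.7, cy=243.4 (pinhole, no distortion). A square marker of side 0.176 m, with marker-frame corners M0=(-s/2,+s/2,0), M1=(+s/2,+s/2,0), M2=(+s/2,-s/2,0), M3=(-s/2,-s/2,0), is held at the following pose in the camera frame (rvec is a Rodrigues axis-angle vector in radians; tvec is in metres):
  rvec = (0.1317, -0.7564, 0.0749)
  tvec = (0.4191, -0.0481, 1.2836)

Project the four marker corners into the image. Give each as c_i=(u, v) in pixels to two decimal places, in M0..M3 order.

c0=(464.67, 270.28) c1=(504.20, 270.22) c2=(515.27, 154.51) c3=(476.32, 143.03)

Intrinsics K: fx=570.6, fy=890.6, cx=304.7, cy=243.4
Marker side s = 0.176 m; corners in marker frame (Z=0):
  M0 = (-0.0880, +0.0880, 0)
  M1 = (+0.0880, +0.0880, 0)
  M2 = (+0.0880, -0.0880, 0)
  M3 = (-0.0880, -0.0880, 0)
rvec = (0.1317, -0.7564, 0.0749), |rvec| = θ = 0.77142 rad = 44.199°
Rodrigues: sinθ=0.69716, 1−cosθ=0.28308; R = I + sinθ·[k]× + (1−cosθ)·[k]×²:
    [+0.72517 -0.11508 -0.67889]
    [+0.02030 +0.98908 -0.14597]
    [+0.68827 +0.09207 +0.71959]
t = (0.4191, -0.0481, 1.2836) m
M0: Pc = R·M0+t = (+0.34516, +0.03715, +1.23113); u = 570.6·(+0.34516)/1.23113 + 304.7 = 464.6723, v = 890.6·(+0.03715)/1.23113 + 243.4 = 270.2761
M1: Pc = R·M1+t = (+0.47279, +0.04073, +1.35227); u = 570.6·(+0.47279)/1.35227 + 304.7 = 504.1963, v = 890.6·(+0.04073)/1.35227 + 243.4 = 270.2218
M2: Pc = R·M2+t = (+0.49304, -0.13335, +1.33607); u = 570.6·(+0.49304)/1.33607 + 304.7 = 515.2657, v = 890.6·(-0.13335)/1.33607 + 243.4 = 154.5093
M3: Pc = R·M3+t = (+0.36541, -0.13693, +1.21493); u = 570.6·(+0.36541)/1.21493 + 304.7 = 476.3181, v = 890.6·(-0.13693)/1.21493 + 243.4 = 143.0271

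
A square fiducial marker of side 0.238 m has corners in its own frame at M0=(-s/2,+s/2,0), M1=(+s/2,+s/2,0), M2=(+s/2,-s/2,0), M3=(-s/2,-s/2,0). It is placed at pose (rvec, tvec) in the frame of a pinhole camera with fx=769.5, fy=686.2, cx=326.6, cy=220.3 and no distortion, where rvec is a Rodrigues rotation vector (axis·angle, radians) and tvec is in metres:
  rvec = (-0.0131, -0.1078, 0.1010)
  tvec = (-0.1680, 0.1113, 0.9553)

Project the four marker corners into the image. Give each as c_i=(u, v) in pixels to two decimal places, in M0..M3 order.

Intrinsics K: fx=769.5, fy=686.2, cx=326.6, cy=220.3
Marker side s = 0.238 m; corners in marker frame (Z=0):
  M0 = (-0.1190, +0.1190, 0)
  M1 = (+0.1190, +0.1190, 0)
  M2 = (+0.1190, -0.1190, 0)
  M3 = (-0.1190, -0.1190, 0)
rvec = (-0.0131, -0.1078, 0.1010), |rvec| = θ = 0.14830 rad = 8.497°
Rodrigues: sinθ=0.14776, 1−cosθ=0.01098; R = I + sinθ·[k]× + (1−cosθ)·[k]×²:
    [+0.98911 -0.09993 -0.10807]
    [+0.10133 +0.99482 +0.00762]
    [+0.10674 -0.01849 +0.99411]
t = (-0.1680, 0.1113, 0.9553) m
M0: Pc = R·M0+t = (-0.29760, +0.21763, +0.94040); u = 769.5·(-0.29760)/0.94040 + 326.6 = 83.0866, v = 686.2·(+0.21763)/0.94040 + 220.3 = 379.0992
M1: Pc = R·M1+t = (-0.06219, +0.24174, +0.96580); u = 769.5·(-0.06219)/0.96580 + 326.6 = 277.0526, v = 686.2·(+0.24174)/0.96580 + 220.3 = 392.0575
M2: Pc = R·M2+t = (-0.03840, +0.00497, +0.97020); u = 769.5·(-0.03840)/0.97020 + 326.6 = 296.1398, v = 686.2·(+0.00497)/0.97020 + 220.3 = 223.8186
M3: Pc = R·M3+t = (-0.27381, -0.01914, +0.94480); u = 769.5·(-0.27381)/0.94480 + 326.6 = 103.5902, v = 686.2·(-0.01914)/0.94480 + 220.3 = 206.3967

c0=(83.09, 379.10) c1=(277.05, 392.06) c2=(296.14, 223.82) c3=(103.59, 206.40)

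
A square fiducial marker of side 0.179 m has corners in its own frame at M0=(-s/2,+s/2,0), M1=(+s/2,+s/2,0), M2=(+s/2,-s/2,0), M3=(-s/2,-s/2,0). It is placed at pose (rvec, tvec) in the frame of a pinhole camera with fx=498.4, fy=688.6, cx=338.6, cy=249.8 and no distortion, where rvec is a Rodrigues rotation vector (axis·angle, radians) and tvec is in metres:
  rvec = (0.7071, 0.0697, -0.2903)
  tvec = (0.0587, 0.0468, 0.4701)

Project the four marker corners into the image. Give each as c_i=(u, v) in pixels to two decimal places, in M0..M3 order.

Intrinsics K: fx=498.4, fy=688.6, cx=338.6, cy=249.8
Marker side s = 0.179 m; corners in marker frame (Z=0):
  M0 = (-0.0895, +0.0895, 0)
  M1 = (+0.0895, +0.0895, 0)
  M2 = (+0.0895, -0.0895, 0)
  M3 = (-0.0895, -0.0895, 0)
rvec = (0.7071, 0.0697, -0.2903), |rvec| = θ = 0.76754 rad = 43.977°
Rodrigues: sinθ=0.69437, 1−cosθ=0.28038; R = I + sinθ·[k]× + (1−cosθ)·[k]×²:
    [+0.95758 +0.28608 -0.03464]
    [-0.23917 +0.72193 -0.64932]
    [-0.16075 +0.63006 +0.75973]
t = (0.0587, 0.0468, 0.4701) m
M0: Pc = R·M0+t = (-0.00140, +0.13282, +0.54088); u = 498.4·(-0.00140)/0.54088 + 338.6 = 337.3107, v = 688.6·(+0.13282)/0.54088 + 249.8 = 418.8933
M1: Pc = R·M1+t = (+0.17001, +0.09001, +0.51210); u = 498.4·(+0.17001)/0.51210 + 338.6 = 504.0584, v = 688.6·(+0.09001)/0.51210 + 249.8 = 370.8284
M2: Pc = R·M2+t = (+0.11880, -0.03922, +0.39932); u = 498.4·(+0.11880)/0.39932 + 338.6 = 486.8748, v = 688.6·(-0.03922)/0.39932 + 249.8 = 182.1711
M3: Pc = R·M3+t = (-0.05261, +0.00359, +0.42810); u = 498.4·(-0.05261)/0.42810 + 338.6 = 277.3531, v = 688.6·(+0.00359)/0.42810 + 249.8 = 255.5790

c0=(337.31, 418.89) c1=(504.06, 370.83) c2=(486.87, 182.17) c3=(277.35, 255.58)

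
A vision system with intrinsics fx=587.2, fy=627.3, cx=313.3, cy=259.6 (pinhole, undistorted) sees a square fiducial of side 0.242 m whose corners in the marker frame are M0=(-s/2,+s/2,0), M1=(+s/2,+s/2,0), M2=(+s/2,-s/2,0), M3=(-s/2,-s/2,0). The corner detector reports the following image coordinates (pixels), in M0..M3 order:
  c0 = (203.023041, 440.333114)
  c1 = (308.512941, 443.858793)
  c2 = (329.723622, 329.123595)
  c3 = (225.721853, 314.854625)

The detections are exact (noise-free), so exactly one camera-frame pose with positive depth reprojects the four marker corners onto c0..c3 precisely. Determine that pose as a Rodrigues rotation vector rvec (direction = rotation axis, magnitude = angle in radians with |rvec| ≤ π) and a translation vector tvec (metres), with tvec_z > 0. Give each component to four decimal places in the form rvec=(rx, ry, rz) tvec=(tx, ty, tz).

rvec=(0.0682, -0.4693, 0.1848) tvec=(-0.0932, 0.2421, 1.2368)

Intrinsics K: fx=587.2, fy=627.3, cx=313.3, cy=259.6
Marker side s = 0.242 m; corners in marker frame (Z=0):
  M0 = (-0.1210, +0.1210, 0)
  M1 = (+0.1210, +0.1210, 0)
  M2 = (+0.1210, -0.1210, 0)
  M3 = (-0.1210, -0.1210, 0)
Detected image corners:
  c0 = (203.023041, 440.333114) px
  c1 = (308.512941, 443.858793) px
  c2 = (329.723622, 329.123595) px
  c3 = (225.721853, 314.854625) px
Planar DLT: solve 8×8 A·h = b for H (H[2,2]=1):
  H  [+531.06991 -85.65606 +269.05447]
  H  [+177.40337 +502.37975 +382.37503]
  H  [+0.36825 +0.01848 +1.00000]
B = K⁻¹H; ‖b₁‖=0.808567, ‖b₂‖=0.808567; λ = 2/(‖b₁‖+‖b₂‖) = 1.236755, sign → tz>0 ⇒ λ=+1.236755
r₁ = λ·B[:,0] = (+0.87554,+0.16128,+0.45544); r₂ = λ·B[:,1] = (-0.19260,+0.98101,+0.02285)
r₃ = r₁×r₂ = (-0.44310,-0.10773,+0.88998); SVD([r₁ r₂ r₃]) → R = UVᵀ:
  R  [+0.87554 -0.19260 -0.44310]
  R  [+0.16128 +0.98101 -0.10773]
  R  [+0.45544 +0.02285 +0.88998]
t = (-0.09319, +0.24206, +1.23676) m
tr R = 2.746524; θ = arccos((tr R − 1)/2) = 0.508939 rad = 29.160°
axis k = ((R−Rᵀ)₃₂, (R−Rᵀ)₁₃, (R−Rᵀ)₂₁) / (2 sinθ) = (+0.133996, -0.922047, +0.363145)
rvec = θ·k = (+0.068196, -0.469266, +0.184819)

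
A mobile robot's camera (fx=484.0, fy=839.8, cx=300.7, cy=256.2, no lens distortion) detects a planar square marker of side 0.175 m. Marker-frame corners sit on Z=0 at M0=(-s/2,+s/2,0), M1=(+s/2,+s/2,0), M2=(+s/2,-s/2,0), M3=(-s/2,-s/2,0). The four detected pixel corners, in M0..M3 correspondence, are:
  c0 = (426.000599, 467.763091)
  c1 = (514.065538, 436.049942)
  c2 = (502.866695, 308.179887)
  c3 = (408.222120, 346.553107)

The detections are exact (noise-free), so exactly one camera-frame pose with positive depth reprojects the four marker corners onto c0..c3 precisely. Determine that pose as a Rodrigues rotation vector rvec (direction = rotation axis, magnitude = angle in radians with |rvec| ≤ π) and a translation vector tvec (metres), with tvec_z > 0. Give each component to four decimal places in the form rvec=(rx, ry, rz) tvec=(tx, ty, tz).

Intrinsics K: fx=484.0, fy=839.8, cx=300.7, cy=256.2
Marker side s = 0.175 m; corners in marker frame (Z=0):
  M0 = (-0.0875, +0.0875, 0)
  M1 = (+0.0875, +0.0875, 0)
  M2 = (+0.0875, -0.0875, 0)
  M3 = (-0.0875, -0.0875, 0)
Detected image corners:
  c0 = (426.000599, 467.763091) px
  c1 = (514.065538, 436.049942) px
  c2 = (502.866695, 308.179887) px
  c3 = (408.222120, 346.553107) px
Planar DLT: solve 8×8 A·h = b for H (H[2,2]=1):
  H  [+437.22682 +286.89056 +462.34178]
  H  [-270.29978 +882.93992 +392.31446]
  H  [-0.18167 +0.44037 +1.00000]
B = K⁻¹H; ‖b₁‖=1.066171, ‖b₂‖=1.066171; λ = 2/(‖b₁‖+‖b₂‖) = 0.937936, sign → tz>0 ⇒ λ=+0.937936
r₁ = λ·B[:,0] = (+0.95316,-0.24990,-0.17040); r₂ = λ·B[:,1] = (+0.29935,+0.86011,+0.41304)
r₃ = r₁×r₂ = (+0.04334,-0.44470,+0.89463); SVD([r₁ r₂ r₃]) → R = UVᵀ:
  R  [+0.95316 +0.29935 +0.04334]
  R  [-0.24990 +0.86011 -0.44470]
  R  [-0.17040 +0.41304 +0.89463]
t = (+0.31324, +0.15202, +0.93794) m
tr R = 2.707899; θ = arccos((tr R − 1)/2) = 0.547268 rad = 31.356°
axis k = ((R−Rᵀ)₃₂, (R−Rᵀ)₁₃, (R−Rᵀ)₂₁) / (2 sinθ) = (+0.824189, +0.205376, -0.527763)
rvec = θ·k = (+0.451052, +0.112396, -0.288827)

rvec=(0.4511, 0.1124, -0.2888) tvec=(0.3132, 0.1520, 0.9379)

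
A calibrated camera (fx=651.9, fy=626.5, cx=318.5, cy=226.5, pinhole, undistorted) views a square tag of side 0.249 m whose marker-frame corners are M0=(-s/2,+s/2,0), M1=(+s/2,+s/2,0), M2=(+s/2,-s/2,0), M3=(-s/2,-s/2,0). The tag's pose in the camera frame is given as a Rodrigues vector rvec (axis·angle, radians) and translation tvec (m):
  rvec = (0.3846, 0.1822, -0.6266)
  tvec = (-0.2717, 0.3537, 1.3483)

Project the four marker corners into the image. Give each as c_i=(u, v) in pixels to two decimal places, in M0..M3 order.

Intrinsics K: fx=651.9, fy=626.5, cx=318.5, cy=226.5
Marker side s = 0.249 m; corners in marker frame (Z=0):
  M0 = (-0.1245, +0.1245, 0)
  M1 = (+0.1245, +0.1245, 0)
  M2 = (+0.1245, -0.1245, 0)
  M3 = (-0.1245, -0.1245, 0)
rvec = (0.3846, 0.1822, -0.6266), |rvec| = θ = 0.75746 rad = 43.399°
Rodrigues: sinθ=0.68708, 1−cosθ=0.27341; R = I + sinθ·[k]× + (1−cosθ)·[k]×²:
    [+0.79707 +0.60177 +0.05043]
    [-0.53498 +0.74241 -0.40327]
    [-0.28011 +0.29446 +0.91369]
t = (-0.2717, 0.3537, 1.3483) m
M0: Pc = R·M0+t = (-0.29602, +0.51273, +1.41983); u = 651.9·(-0.29602)/1.41983 + 318.5 = 182.5881, v = 626.5·(+0.51273)/1.41983 + 226.5 = 452.7437
M1: Pc = R·M1+t = (-0.09754, +0.37952, +1.35009); u = 651.9·(-0.09754)/1.35009 + 318.5 = 271.4003, v = 626.5·(+0.37952)/1.35009 + 226.5 = 402.6160
M2: Pc = R·M2+t = (-0.24738, +0.19467, +1.27677); u = 651.9·(-0.24738)/1.27677 + 318.5 = 192.1886, v = 626.5·(+0.19467)/1.27677 + 226.5 = 322.0208
M3: Pc = R·M3+t = (-0.44586, +0.32788, +1.34651); u = 651.9·(-0.44586)/1.34651 + 318.5 = 102.6435, v = 626.5·(+0.32788)/1.34651 + 226.5 = 379.0527

c0=(182.59, 452.74) c1=(271.40, 402.62) c2=(192.19, 322.02) c3=(102.64, 379.05)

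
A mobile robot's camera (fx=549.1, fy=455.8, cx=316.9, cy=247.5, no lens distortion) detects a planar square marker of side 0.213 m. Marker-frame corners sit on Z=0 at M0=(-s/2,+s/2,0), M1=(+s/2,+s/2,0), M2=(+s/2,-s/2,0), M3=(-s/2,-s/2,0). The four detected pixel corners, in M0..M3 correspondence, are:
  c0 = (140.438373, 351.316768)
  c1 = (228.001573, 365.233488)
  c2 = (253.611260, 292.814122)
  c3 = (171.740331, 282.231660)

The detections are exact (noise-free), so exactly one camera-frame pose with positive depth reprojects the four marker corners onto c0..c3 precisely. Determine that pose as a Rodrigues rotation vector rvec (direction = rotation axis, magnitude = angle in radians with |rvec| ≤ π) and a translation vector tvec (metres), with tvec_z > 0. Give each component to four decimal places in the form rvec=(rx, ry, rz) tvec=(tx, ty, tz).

Intrinsics K: fx=549.1, fy=455.8, cx=316.9, cy=247.5
Marker side s = 0.213 m; corners in marker frame (Z=0):
  M0 = (-0.1065, +0.1065, 0)
  M1 = (+0.1065, +0.1065, 0)
  M2 = (+0.1065, -0.1065, 0)
  M3 = (-0.1065, -0.1065, 0)
Detected image corners:
  c0 = (140.438373, 351.316768) px
  c1 = (228.001573, 365.233488) px
  c2 = (253.611260, 292.814122) px
  c3 = (171.740331, 282.231660) px
Planar DLT: solve 8×8 A·h = b for H (H[2,2]=1):
  H  [+365.95800 -206.91736 +198.29563]
  H  [+6.35437 +213.09971 +321.40852]
  H  [-0.15747 -0.36835 +1.00000]
B = K⁻¹H; ‖b₁‖=0.779917, ‖b₂‖=0.779917; λ = 2/(‖b₁‖+‖b₂‖) = 1.282188, sign → tz>0 ⇒ λ=+1.282188
r₁ = λ·B[:,0] = (+0.97107,+0.12751,-0.20191); r₂ = λ·B[:,1] = (-0.21060,+0.85592,-0.47229)
r₃ = r₁×r₂ = (+0.11260,+0.50115,+0.85800); SVD([r₁ r₂ r₃]) → R = UVᵀ:
  R  [+0.97107 -0.21060 +0.11260]
  R  [+0.12751 +0.85592 +0.50115]
  R  [-0.20191 -0.47229 +0.85800]
t = (-0.27695, +0.20791, +1.28219) m
tr R = 2.684987; θ = arccos((tr R − 1)/2) = 0.568901 rad = 32.596°
axis k = ((R−Rᵀ)₃₂, (R−Rᵀ)₁₃, (R−Rᵀ)₂₁) / (2 sinθ) = (-0.903498, +0.291911, +0.313816)
rvec = θ·k = (-0.514001, +0.166068, +0.178530)

rvec=(-0.5140, 0.1661, 0.1785) tvec=(-0.2769, 0.2079, 1.2822)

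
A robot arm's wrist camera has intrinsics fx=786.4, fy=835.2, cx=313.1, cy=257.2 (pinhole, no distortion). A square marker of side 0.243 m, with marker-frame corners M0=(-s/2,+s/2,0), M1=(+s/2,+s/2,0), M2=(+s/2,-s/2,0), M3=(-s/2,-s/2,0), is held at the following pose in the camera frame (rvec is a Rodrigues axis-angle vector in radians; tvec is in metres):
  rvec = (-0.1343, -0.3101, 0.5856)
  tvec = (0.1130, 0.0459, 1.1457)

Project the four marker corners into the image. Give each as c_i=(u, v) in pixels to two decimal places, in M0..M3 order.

c0=(279.73, 316.99) c1=(412.51, 413.01) c2=(491.26, 266.79) c3=(368.64, 167.34)

Intrinsics K: fx=786.4, fy=835.2, cx=313.1, cy=257.2
Marker side s = 0.243 m; corners in marker frame (Z=0):
  M0 = (-0.1215, +0.1215, 0)
  M1 = (+0.1215, +0.1215, 0)
  M2 = (+0.1215, -0.1215, 0)
  M3 = (-0.1215, -0.1215, 0)
rvec = (-0.1343, -0.3101, 0.5856), |rvec| = θ = 0.67611 rad = 38.738°
Rodrigues: sinθ=0.62576, 1−cosθ=0.21999; R = I + sinθ·[k]× + (1−cosθ)·[k]×²:
    [+0.78869 -0.52195 -0.32486]
    [+0.56204 +0.82629 +0.03691]
    [+0.24916 -0.21169 +0.94504]
t = (0.1130, 0.0459, 1.1457) m
M0: Pc = R·M0+t = (-0.04624, +0.07801, +1.08971); u = 786.4·(-0.04624)/1.08971 + 313.1 = 279.7280, v = 835.2·(+0.07801)/1.08971 + 257.2 = 316.9880
M1: Pc = R·M1+t = (+0.14541, +0.21458, +1.15025); u = 786.4·(+0.14541)/1.15025 + 313.1 = 412.5126, v = 835.2·(+0.21458)/1.15025 + 257.2 = 413.0079
M2: Pc = R·M2+t = (+0.27224, +0.01379, +1.20169); u = 786.4·(+0.27224)/1.20169 + 313.1 = 491.2586, v = 835.2·(+0.01379)/1.20169 + 257.2 = 266.7865
M3: Pc = R·M3+t = (+0.08059, -0.12278, +1.14115); u = 786.4·(+0.08059)/1.14115 + 313.1 = 368.6377, v = 835.2·(-0.12278)/1.14115 + 257.2 = 167.3369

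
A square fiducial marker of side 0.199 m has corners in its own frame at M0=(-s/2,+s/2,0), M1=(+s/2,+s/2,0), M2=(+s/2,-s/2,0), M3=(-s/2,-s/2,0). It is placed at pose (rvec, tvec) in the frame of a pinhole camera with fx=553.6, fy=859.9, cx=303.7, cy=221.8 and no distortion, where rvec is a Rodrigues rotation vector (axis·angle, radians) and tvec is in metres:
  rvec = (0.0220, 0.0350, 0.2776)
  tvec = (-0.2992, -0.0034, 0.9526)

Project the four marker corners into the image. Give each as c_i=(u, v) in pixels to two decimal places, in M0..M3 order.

c0=(59.90, 280.09) c1=(169.51, 329.79) c2=(200.59, 156.62) c3=(90.18, 107.79)

Intrinsics K: fx=553.6, fy=859.9, cx=303.7, cy=221.8
Marker side s = 0.199 m; corners in marker frame (Z=0):
  M0 = (-0.0995, +0.0995, 0)
  M1 = (+0.0995, +0.0995, 0)
  M2 = (+0.0995, -0.0995, 0)
  M3 = (-0.0995, -0.0995, 0)
rvec = (0.0220, 0.0350, 0.2776), |rvec| = θ = 0.28066 rad = 16.081°
Rodrigues: sinθ=0.27699, 1−cosθ=0.03913; R = I + sinθ·[k]× + (1−cosθ)·[k]×²:
    [+0.96111 -0.27359 +0.03758]
    [+0.27435 +0.96148 -0.01689]
    [-0.03151 +0.02654 +0.99915]
t = (-0.2992, -0.0034, 0.9526) m
M0: Pc = R·M0+t = (-0.42205, +0.06497, +0.95838); u = 553.6·(-0.42205)/0.95838 + 303.7 = 59.9038, v = 859.9·(+0.06497)/0.95838 + 221.8 = 280.0935
M1: Pc = R·M1+t = (-0.23079, +0.11957, +0.95211); u = 553.6·(-0.23079)/0.95211 + 303.7 = 169.5069, v = 859.9·(+0.11957)/0.95211 + 221.8 = 329.7863
M2: Pc = R·M2+t = (-0.17635, -0.07177, +0.94682); u = 553.6·(-0.17635)/0.94682 + 303.7 = 200.5912, v = 859.9·(-0.07177)/0.94682 + 221.8 = 156.6196
M3: Pc = R·M3+t = (-0.36761, -0.12637, +0.95309); u = 553.6·(-0.36761)/0.95309 + 303.7 = 90.1763, v = 859.9·(-0.12637)/0.95309 + 221.8 = 107.7907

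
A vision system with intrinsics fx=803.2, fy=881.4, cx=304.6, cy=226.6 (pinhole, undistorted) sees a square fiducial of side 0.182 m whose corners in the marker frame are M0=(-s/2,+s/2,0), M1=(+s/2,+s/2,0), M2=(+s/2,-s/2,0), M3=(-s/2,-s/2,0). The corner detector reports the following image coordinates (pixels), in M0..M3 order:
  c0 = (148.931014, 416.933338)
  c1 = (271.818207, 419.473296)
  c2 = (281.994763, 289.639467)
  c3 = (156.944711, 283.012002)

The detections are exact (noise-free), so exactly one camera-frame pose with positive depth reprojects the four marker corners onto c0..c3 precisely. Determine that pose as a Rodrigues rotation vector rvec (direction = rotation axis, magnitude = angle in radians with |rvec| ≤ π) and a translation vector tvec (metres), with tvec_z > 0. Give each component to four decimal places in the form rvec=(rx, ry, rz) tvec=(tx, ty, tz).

Intrinsics K: fx=803.2, fy=881.4, cx=304.6, cy=226.6
Marker side s = 0.182 m; corners in marker frame (Z=0):
  M0 = (-0.0910, +0.0910, 0)
  M1 = (+0.0910, +0.0910, 0)
  M2 = (+0.0910, -0.0910, 0)
  M3 = (-0.0910, -0.0910, 0)
Detected image corners:
  c0 = (148.931014, 416.933338) px
  c1 = (271.818207, 419.473296) px
  c2 = (281.994763, 289.639467) px
  c3 = (156.944711, 283.012002) px
Planar DLT: solve 8×8 A·h = b for H (H[2,2]=1):
  H  [+716.88184 -26.83440 +215.81685]
  H  [+83.74233 +762.50481 +352.94779]
  H  [+0.16654 +0.10808 +1.00000]
B = K⁻¹H; ‖b₁‖=0.847538, ‖b₂‖=0.847538; λ = 2/(‖b₁‖+‖b₂‖) = 1.179888, sign → tz>0 ⇒ λ=+1.179888
r₁ = λ·B[:,0] = (+0.97857,+0.06158,+0.19650); r₂ = λ·B[:,1] = (-0.08778,+0.98794,+0.12752)
r₃ = r₁×r₂ = (-0.18628,-0.14204,+0.97218); SVD([r₁ r₂ r₃]) → R = UVᵀ:
  R  [+0.97857 -0.08778 -0.18628]
  R  [+0.06158 +0.98794 -0.14204]
  R  [+0.19650 +0.12752 +0.97218]
t = (-0.13042, +0.16914, +1.17989) m
tr R = 2.938686; θ = arccos((tr R − 1)/2) = 0.248254 rad = 14.224°
axis k = ((R−Rᵀ)₃₂, (R−Rᵀ)₁₃, (R−Rᵀ)₂₁) / (2 sinθ) = (+0.548533, -0.778930, +0.303939)
rvec = θ·k = (+0.136175, -0.193372, +0.075454)

rvec=(0.1362, -0.1934, 0.0755) tvec=(-0.1304, 0.1691, 1.1799)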